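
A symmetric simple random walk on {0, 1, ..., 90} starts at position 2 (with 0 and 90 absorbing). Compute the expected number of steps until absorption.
E[τ | X_0 = 2] = 176

Let v_k = E[τ | X_0 = k]. Boundary: v_0 = v_90 = 0. Recurrence: v_k = 1 + (v_{k-1} + v_{k+1})/2 for 1 ≤ k ≤ 89. The particular solution to v_k − (v_{k-1} + v_{k+1})/2 = 1 is v_k = −k^2. Adding homogeneous solution A + B k and matching boundaries gives v_k = k (90 − k). Substituting k = 2: v_2 = 2 · 88 = 176.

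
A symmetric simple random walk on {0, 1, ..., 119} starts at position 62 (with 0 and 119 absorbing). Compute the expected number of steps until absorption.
E[τ | X_0 = 62] = 3534

Let v_k = E[τ | X_0 = k]. Boundary: v_0 = v_119 = 0. Recurrence: v_k = 1 + (v_{k-1} + v_{k+1})/2 for 1 ≤ k ≤ 118. The particular solution to v_k − (v_{k-1} + v_{k+1})/2 = 1 is v_k = −k^2. Adding homogeneous solution A + B k and matching boundaries gives v_k = k (119 − k). Substituting k = 62: v_62 = 62 · 57 = 3534.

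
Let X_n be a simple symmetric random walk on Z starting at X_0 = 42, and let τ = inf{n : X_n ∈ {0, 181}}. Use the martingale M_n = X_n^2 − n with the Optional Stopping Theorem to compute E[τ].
E[τ] = 5838

M_n = X_n^2 − n is a martingale (since E[X_{n+1}^2 | F_n] = X_n^2 + 1). By OST (τ has finite mean in a bounded region), E[M_τ] = E[M_0] = X_0^2 − 0 = 42^2 = 1764. Also E[M_τ] = E[X_τ^2] − E[τ]. The walk exits at 0 or 181, with P(hit 181 first) = 42/181, so E[X_τ^2] = 181^2 · 42/181 + 0 = 7602. Thus E[τ] = E[X_τ^2] − E[M_τ] = 7602 − 1764 = 5838 = 42(181 − 42) = 5838.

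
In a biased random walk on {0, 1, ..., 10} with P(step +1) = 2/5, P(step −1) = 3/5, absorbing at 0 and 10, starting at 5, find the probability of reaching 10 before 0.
P(hit 10 before 0) = (1 − (3/2)^5) / (1 − (3/2)^10) = 32/275

Let u_k denote P(reach 10 before 0 | start at k). Boundary: u_0 = 0, u_10 = 1. Recurrence: u_k = 2/5·u_{k+1} + 3/5·u_{k-1} for 1 ≤ k ≤ 9. Try u_k = A + B·r^k with r = q/p = (3/5)/(2/5) = 3/2. Substitution satisfies the recurrence; boundary conditions give:
  u_k = (1 − r^k) / (1 − r^N) = (1 − (3/2)^5) / (1 − (3/2)^10) = 32/275.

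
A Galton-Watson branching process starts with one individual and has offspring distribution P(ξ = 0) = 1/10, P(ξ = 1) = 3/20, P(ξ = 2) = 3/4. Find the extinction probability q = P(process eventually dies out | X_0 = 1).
q = 2/15

The pgf is f(s) = 1/10 + 3/20·s + 3/4·s². The extinction probability q is the smallest fixed point of f in [0, 1]. Setting s = f(s):
  3/4·s² + (3/20 − 1)·s + 1/10 = 0
  3/4·s² − (1/10 + 3/4)·s + 1/10 = 0
which factors as (s − 1)·(3/4·s − 1/10) = 0, giving roots s = 1 and s = (1/10)/(3/4) = 2/15.
Mean offspring μ = 3/20 + 2·3/4 = 33/20 > 1 (supercritical), so q < 1. The extinction probability is the smaller root: q = (1/10)/(3/4) = 2/15.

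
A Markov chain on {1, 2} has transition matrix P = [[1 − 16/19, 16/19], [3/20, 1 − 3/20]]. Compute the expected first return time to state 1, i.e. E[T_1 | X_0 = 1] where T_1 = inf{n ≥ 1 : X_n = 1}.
E[T_1 | X_0 = 1] = 1/π_1 = 377/57

For an irreducible recurrent Markov chain with stationary distribution π, E[T_i | X_0 = i] = 1/π_i (Kac's formula). Here π_1 = (3/20)/(16/19 + 3/20) = (3/20)/(377/380) = 57/377, so E[T_1 | X_0 = 1] = 1/π_1 = (16/19 + 3/20)/(3/20) = (377/380)/(3/20) = 377/57.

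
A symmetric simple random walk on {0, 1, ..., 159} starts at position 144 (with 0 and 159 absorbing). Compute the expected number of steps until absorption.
E[τ | X_0 = 144] = 2160

Let v_k = E[τ | X_0 = k]. Boundary: v_0 = v_159 = 0. Recurrence: v_k = 1 + (v_{k-1} + v_{k+1})/2 for 1 ≤ k ≤ 158. The particular solution to v_k − (v_{k-1} + v_{k+1})/2 = 1 is v_k = −k^2. Adding homogeneous solution A + B k and matching boundaries gives v_k = k (159 − k). Substituting k = 144: v_144 = 144 · 15 = 2160.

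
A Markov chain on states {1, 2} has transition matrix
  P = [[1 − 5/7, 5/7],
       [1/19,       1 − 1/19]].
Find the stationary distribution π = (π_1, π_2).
π_1 = 7/102, π_2 = 95/102

Solve πP = π with π_1 + π_2 = 1. From πP = π: π_1 · (1 − 5/7) + π_2 · 1/19 = π_1 ⇒ π_2 · 1/19 = π_1 · 5/7 ⇒ π_2/π_1 = (5/7)/(1/19) = 95/7. Together with π_1 + π_2 = 1:
  π_1 = (1/19)/(5/7 + 1/19) = (1/19)/(102/133) = 7/102,
  π_2 = (5/7)/(5/7 + 1/19) = (5/7)/(102/133) = 95/102.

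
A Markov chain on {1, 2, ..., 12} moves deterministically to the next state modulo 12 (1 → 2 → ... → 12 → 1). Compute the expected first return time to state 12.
E[T_12 | X_0 = 12] = 12

The chain cycles deterministically, so starting at state 12 it returns in exactly 12 steps. Equivalently, the stationary distribution is uniform π_j = 1/12 for every state j, so by Kac's formula E[T_12] = 1/π_12 = 12.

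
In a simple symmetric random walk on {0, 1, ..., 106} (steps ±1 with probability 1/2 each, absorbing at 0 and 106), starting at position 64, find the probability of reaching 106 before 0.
P(hit 106 before 0) = 64/106 = 32/53

Let u_k = P(hit 106 before 0 | start at k). Then u_0 = 0, u_106 = 1, and u_k = u_{k-1}/2 + u_{k+1}/2 for 1 ≤ k ≤ 105. This harmonic recurrence is solved by u_k = k/106, giving u_64 = 64/106 = 32/53.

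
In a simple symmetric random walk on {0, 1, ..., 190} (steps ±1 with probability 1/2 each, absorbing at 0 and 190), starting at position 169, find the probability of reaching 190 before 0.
P(hit 190 before 0) = 169/190

Let u_k = P(hit 190 before 0 | start at k). Then u_0 = 0, u_190 = 1, and u_k = u_{k-1}/2 + u_{k+1}/2 for 1 ≤ k ≤ 189. This harmonic recurrence is solved by u_k = k/190, giving u_169 = 169/190.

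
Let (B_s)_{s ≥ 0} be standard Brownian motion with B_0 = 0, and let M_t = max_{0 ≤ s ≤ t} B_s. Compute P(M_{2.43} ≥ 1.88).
P(M_{2.43} ≥ 1.88) = 2·P(B_{2.43} ≥ 1.88) = 2(1 − Φ(1.88/√2.43)) ≈ 0.2278

By the reflection principle for Brownian motion, P(M_t ≥ a) = 2 · P(B_t ≥ a) for a ≥ 0. Since B_t ~ N(0, t), P(B_t ≥ 1.88) = 1 − Φ(1.88/√t) = 1 − Φ(1.88/√2.43) = 1 − Φ(1.2060). So
  P(M_{2.43} ≥ 1.88) = 2(1 − Φ(1.2060)) ≈ 0.2278.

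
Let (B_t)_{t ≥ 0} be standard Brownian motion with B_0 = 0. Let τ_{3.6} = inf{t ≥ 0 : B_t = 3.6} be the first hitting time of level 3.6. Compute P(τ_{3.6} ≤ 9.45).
P(τ_{3.6} ≤ 9.45) = 2(1 − Φ(3.6/√9.45)) = 2(1 − Φ(1.1711)) ≈ 0.2416

By the reflection principle for standard BM, P(τ_b ≤ t) = 2 · P(B_t ≥ b). Since B_t ~ N(0, t), P(B_t ≥ 3.6) = 1 − Φ(3.6/√t) = 1 − Φ(3.6/√9.45) = 1 − Φ(1.1711) ≈ 0.12078. Doubling: P(τ_{3.6} ≤ 9.45) ≈ 2 · 0.12078 = 0.24156 ≈ 0.2416.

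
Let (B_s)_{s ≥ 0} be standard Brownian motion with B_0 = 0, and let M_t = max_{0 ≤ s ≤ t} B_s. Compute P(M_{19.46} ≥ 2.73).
P(M_{19.46} ≥ 2.73) = 2·P(B_{19.46} ≥ 2.73) = 2(1 − Φ(2.73/√19.46)) ≈ 0.5360

By the reflection principle for Brownian motion, P(M_t ≥ a) = 2 · P(B_t ≥ a) for a ≥ 0. Since B_t ~ N(0, t), P(B_t ≥ 2.73) = 1 − Φ(2.73/√t) = 1 − Φ(2.73/√19.46) = 1 − Φ(0.6189). So
  P(M_{19.46} ≥ 2.73) = 2(1 − Φ(0.6189)) ≈ 0.5360.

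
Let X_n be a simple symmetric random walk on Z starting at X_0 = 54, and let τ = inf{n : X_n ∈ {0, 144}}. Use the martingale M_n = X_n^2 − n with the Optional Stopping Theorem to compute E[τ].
E[τ] = 4860

M_n = X_n^2 − n is a martingale (since E[X_{n+1}^2 | F_n] = X_n^2 + 1). By OST (τ has finite mean in a bounded region), E[M_τ] = E[M_0] = X_0^2 − 0 = 54^2 = 2916. Also E[M_τ] = E[X_τ^2] − E[τ]. The walk exits at 0 or 144, with P(hit 144 first) = 54/144, so E[X_τ^2] = 144^2 · 54/144 + 0 = 7776. Thus E[τ] = E[X_τ^2] − E[M_τ] = 7776 − 2916 = 4860 = 54(144 − 54) = 4860.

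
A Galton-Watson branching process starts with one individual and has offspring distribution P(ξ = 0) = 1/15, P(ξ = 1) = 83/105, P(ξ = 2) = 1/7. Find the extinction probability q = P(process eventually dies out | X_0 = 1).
q = 7/15

The pgf is f(s) = 1/15 + 83/105·s + 1/7·s². The extinction probability q is the smallest fixed point of f in [0, 1]. Setting s = f(s):
  1/7·s² + (83/105 − 1)·s + 1/15 = 0
  1/7·s² − (1/15 + 1/7)·s + 1/15 = 0
which factors as (s − 1)·(1/7·s − 1/15) = 0, giving roots s = 1 and s = (1/15)/(1/7) = 7/15.
Mean offspring μ = 83/105 + 2·1/7 = 113/105 > 1 (supercritical), so q < 1. The extinction probability is the smaller root: q = (1/15)/(1/7) = 7/15.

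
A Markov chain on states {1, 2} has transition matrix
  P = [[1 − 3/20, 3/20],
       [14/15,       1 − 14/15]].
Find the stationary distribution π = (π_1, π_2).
π_1 = 56/65, π_2 = 9/65

Solve πP = π with π_1 + π_2 = 1. From πP = π: π_1 · (1 − 3/20) + π_2 · 14/15 = π_1 ⇒ π_2 · 14/15 = π_1 · 3/20 ⇒ π_2/π_1 = (3/20)/(14/15) = 9/56. Together with π_1 + π_2 = 1:
  π_1 = (14/15)/(3/20 + 14/15) = (14/15)/(13/12) = 56/65,
  π_2 = (3/20)/(3/20 + 14/15) = (3/20)/(13/12) = 9/65.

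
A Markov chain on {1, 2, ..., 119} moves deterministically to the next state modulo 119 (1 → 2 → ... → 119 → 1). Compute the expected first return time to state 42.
E[T_42 | X_0 = 42] = 119

The chain cycles deterministically, so starting at state 42 it returns in exactly 119 steps. Equivalently, the stationary distribution is uniform π_j = 1/119 for every state j, so by Kac's formula E[T_42] = 1/π_42 = 119.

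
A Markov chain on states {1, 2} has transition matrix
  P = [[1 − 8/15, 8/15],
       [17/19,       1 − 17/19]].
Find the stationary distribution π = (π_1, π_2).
π_1 = 255/407, π_2 = 152/407

Solve πP = π with π_1 + π_2 = 1. From πP = π: π_1 · (1 − 8/15) + π_2 · 17/19 = π_1 ⇒ π_2 · 17/19 = π_1 · 8/15 ⇒ π_2/π_1 = (8/15)/(17/19) = 152/255. Together with π_1 + π_2 = 1:
  π_1 = (17/19)/(8/15 + 17/19) = (17/19)/(407/285) = 255/407,
  π_2 = (8/15)/(8/15 + 17/19) = (8/15)/(407/285) = 152/407.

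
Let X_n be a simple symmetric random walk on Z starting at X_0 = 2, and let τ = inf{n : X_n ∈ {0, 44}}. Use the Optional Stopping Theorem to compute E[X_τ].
E[X_τ] = 2

X_n is a martingale and τ is a bounded-mean stopping time (indeed τ is finite a.s. with bounded expectation since the walk is in a bounded region). By the OST, E[X_τ] = E[X_0] = 2. Equivalently: E[X_τ] = 44 · P(hit 44 first) + 0 · P(hit 0 first) = 44 · (2/44) = 2.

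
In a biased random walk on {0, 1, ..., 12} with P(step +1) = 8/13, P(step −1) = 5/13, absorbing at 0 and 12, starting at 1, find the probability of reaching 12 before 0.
P(hit 12 before 0) = (1 − (5/8)^1) / (1 − (5/8)^12) = 8589934592/22825112037

Let u_k denote P(reach 12 before 0 | start at k). Boundary: u_0 = 0, u_12 = 1. Recurrence: u_k = 8/13·u_{k+1} + 5/13·u_{k-1} for 1 ≤ k ≤ 11. Try u_k = A + B·r^k with r = q/p = (5/13)/(8/13) = 5/8. Substitution satisfies the recurrence; boundary conditions give:
  u_k = (1 − r^k) / (1 − r^N) = (1 − (5/8)^1) / (1 − (5/8)^12) = 8589934592/22825112037.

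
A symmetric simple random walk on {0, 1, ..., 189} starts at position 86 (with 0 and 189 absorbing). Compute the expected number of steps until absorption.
E[τ | X_0 = 86] = 8858

Let v_k = E[τ | X_0 = k]. Boundary: v_0 = v_189 = 0. Recurrence: v_k = 1 + (v_{k-1} + v_{k+1})/2 for 1 ≤ k ≤ 188. The particular solution to v_k − (v_{k-1} + v_{k+1})/2 = 1 is v_k = −k^2. Adding homogeneous solution A + B k and matching boundaries gives v_k = k (189 − k). Substituting k = 86: v_86 = 86 · 103 = 8858.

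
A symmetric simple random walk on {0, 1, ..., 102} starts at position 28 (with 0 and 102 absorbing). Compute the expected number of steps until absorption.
E[τ | X_0 = 28] = 2072

Let v_k = E[τ | X_0 = k]. Boundary: v_0 = v_102 = 0. Recurrence: v_k = 1 + (v_{k-1} + v_{k+1})/2 for 1 ≤ k ≤ 101. The particular solution to v_k − (v_{k-1} + v_{k+1})/2 = 1 is v_k = −k^2. Adding homogeneous solution A + B k and matching boundaries gives v_k = k (102 − k). Substituting k = 28: v_28 = 28 · 74 = 2072.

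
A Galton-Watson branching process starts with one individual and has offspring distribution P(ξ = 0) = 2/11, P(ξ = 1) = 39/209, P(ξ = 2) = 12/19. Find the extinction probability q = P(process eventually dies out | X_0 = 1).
q = 19/66

The pgf is f(s) = 2/11 + 39/209·s + 12/19·s². The extinction probability q is the smallest fixed point of f in [0, 1]. Setting s = f(s):
  12/19·s² + (39/209 − 1)·s + 2/11 = 0
  12/19·s² − (2/11 + 12/19)·s + 2/11 = 0
which factors as (s − 1)·(12/19·s − 2/11) = 0, giving roots s = 1 and s = (2/11)/(12/19) = 19/66.
Mean offspring μ = 39/209 + 2·12/19 = 303/209 > 1 (supercritical), so q < 1. The extinction probability is the smaller root: q = (2/11)/(12/19) = 19/66.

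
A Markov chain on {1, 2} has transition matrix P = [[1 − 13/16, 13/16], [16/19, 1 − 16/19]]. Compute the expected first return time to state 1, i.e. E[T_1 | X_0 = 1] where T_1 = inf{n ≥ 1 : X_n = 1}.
E[T_1 | X_0 = 1] = 1/π_1 = 503/256

For an irreducible recurrent Markov chain with stationary distribution π, E[T_i | X_0 = i] = 1/π_i (Kac's formula). Here π_1 = (16/19)/(13/16 + 16/19) = (16/19)/(503/304) = 256/503, so E[T_1 | X_0 = 1] = 1/π_1 = (13/16 + 16/19)/(16/19) = (503/304)/(16/19) = 503/256.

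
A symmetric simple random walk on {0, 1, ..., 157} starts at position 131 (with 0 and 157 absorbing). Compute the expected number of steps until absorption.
E[τ | X_0 = 131] = 3406

Let v_k = E[τ | X_0 = k]. Boundary: v_0 = v_157 = 0. Recurrence: v_k = 1 + (v_{k-1} + v_{k+1})/2 for 1 ≤ k ≤ 156. The particular solution to v_k − (v_{k-1} + v_{k+1})/2 = 1 is v_k = −k^2. Adding homogeneous solution A + B k and matching boundaries gives v_k = k (157 − k). Substituting k = 131: v_131 = 131 · 26 = 3406.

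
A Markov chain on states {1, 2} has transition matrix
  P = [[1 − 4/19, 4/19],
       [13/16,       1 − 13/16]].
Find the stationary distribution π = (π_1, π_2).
π_1 = 247/311, π_2 = 64/311

Solve πP = π with π_1 + π_2 = 1. From πP = π: π_1 · (1 − 4/19) + π_2 · 13/16 = π_1 ⇒ π_2 · 13/16 = π_1 · 4/19 ⇒ π_2/π_1 = (4/19)/(13/16) = 64/247. Together with π_1 + π_2 = 1:
  π_1 = (13/16)/(4/19 + 13/16) = (13/16)/(311/304) = 247/311,
  π_2 = (4/19)/(4/19 + 13/16) = (4/19)/(311/304) = 64/311.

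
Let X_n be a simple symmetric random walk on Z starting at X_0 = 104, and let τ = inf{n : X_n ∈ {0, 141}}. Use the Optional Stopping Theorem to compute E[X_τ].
E[X_τ] = 104

X_n is a martingale and τ is a bounded-mean stopping time (indeed τ is finite a.s. with bounded expectation since the walk is in a bounded region). By the OST, E[X_τ] = E[X_0] = 104. Equivalently: E[X_τ] = 141 · P(hit 141 first) + 0 · P(hit 0 first) = 141 · (104/141) = 104.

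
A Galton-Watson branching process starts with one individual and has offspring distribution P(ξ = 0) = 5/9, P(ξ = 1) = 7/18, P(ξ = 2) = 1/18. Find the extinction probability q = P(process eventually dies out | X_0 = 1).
q = 1

Mean offspring μ = 0·5/9 + 1·7/18 + 2·1/18 = 1/2 ≤ 1. For μ ≤ 1 with offspring not concentrated at 1, the Galton-Watson process goes extinct almost surely, so q = 1.
(Algebraic check: The pgf is f(s) = 5/9 + 7/18·s + 1/18·s². The extinction probability q is the smallest fixed point of f in [0, 1]. Setting s = f(s):
  1/18·s² + (7/18 − 1)·s + 5/9 = 0
  1/18·s² − (5/9 + 1/18)·s + 5/9 = 0
which factors as (s − 1)·(1/18·s − 5/9) = 0, giving roots s = 1 and s = (5/9)/(1/18) = 10. Since 10 ≥ 1, the smallest root in [0, 1] is s = 1.)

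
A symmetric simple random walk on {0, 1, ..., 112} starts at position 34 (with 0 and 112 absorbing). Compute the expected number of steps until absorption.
E[τ | X_0 = 34] = 2652

Let v_k = E[τ | X_0 = k]. Boundary: v_0 = v_112 = 0. Recurrence: v_k = 1 + (v_{k-1} + v_{k+1})/2 for 1 ≤ k ≤ 111. The particular solution to v_k − (v_{k-1} + v_{k+1})/2 = 1 is v_k = −k^2. Adding homogeneous solution A + B k and matching boundaries gives v_k = k (112 − k). Substituting k = 34: v_34 = 34 · 78 = 2652.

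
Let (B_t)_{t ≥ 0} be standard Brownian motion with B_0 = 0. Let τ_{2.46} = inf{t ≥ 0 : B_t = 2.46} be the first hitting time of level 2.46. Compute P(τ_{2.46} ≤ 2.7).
P(τ_{2.46} ≤ 2.7) = 2(1 − Φ(2.46/√2.7)) = 2(1 − Φ(1.4971)) ≈ 0.1344

By the reflection principle for standard BM, P(τ_b ≤ t) = 2 · P(B_t ≥ b). Since B_t ~ N(0, t), P(B_t ≥ 2.46) = 1 − Φ(2.46/√t) = 1 − Φ(2.46/√2.7) = 1 − Φ(1.4971) ≈ 0.06718. Doubling: P(τ_{2.46} ≤ 2.7) ≈ 2 · 0.06718 = 0.13436 ≈ 0.1344.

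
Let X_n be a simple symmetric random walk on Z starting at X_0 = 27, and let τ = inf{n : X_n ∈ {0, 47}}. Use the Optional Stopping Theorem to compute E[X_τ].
E[X_τ] = 27

X_n is a martingale and τ is a bounded-mean stopping time (indeed τ is finite a.s. with bounded expectation since the walk is in a bounded region). By the OST, E[X_τ] = E[X_0] = 27. Equivalently: E[X_τ] = 47 · P(hit 47 first) + 0 · P(hit 0 first) = 47 · (27/47) = 27.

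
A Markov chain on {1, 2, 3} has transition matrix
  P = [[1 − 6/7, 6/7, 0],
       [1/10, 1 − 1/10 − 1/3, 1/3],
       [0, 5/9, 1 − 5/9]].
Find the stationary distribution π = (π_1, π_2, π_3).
π = (7/103, 60/103, 36/103)

This is a birth-death chain on three states, which satisfies detailed balance: π_1 · P_{12} = π_2 · P_{21} and π_2 · P_{23} = π_3 · P_{32}.
From π_1 · 6/7 = π_2 · 1/10: π_2/π_1 = (6/7)/(1/10) = 60/7.
From π_2 · 1/3 = π_3 · 5/9: π_3/π_2 = (1/3)/(5/9) = 3/5.
Take π_1 proportional to 1; then unnormalized π = (1, 60/7, 36/7). Normalize by dividing by the sum 103/7:
  π = (7/103, 60/103, 36/103).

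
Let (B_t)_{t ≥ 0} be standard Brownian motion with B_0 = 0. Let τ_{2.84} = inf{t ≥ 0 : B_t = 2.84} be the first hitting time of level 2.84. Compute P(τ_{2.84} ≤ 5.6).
P(τ_{2.84} ≤ 5.6) = 2(1 − Φ(2.84/√5.6)) = 2(1 − Φ(1.2001)) ≈ 0.2301

By the reflection principle for standard BM, P(τ_b ≤ t) = 2 · P(B_t ≥ b). Since B_t ~ N(0, t), P(B_t ≥ 2.84) = 1 − Φ(2.84/√t) = 1 − Φ(2.84/√5.6) = 1 − Φ(1.2001) ≈ 0.11505. Doubling: P(τ_{2.84} ≤ 5.6) ≈ 2 · 0.11505 = 0.23010 ≈ 0.2301.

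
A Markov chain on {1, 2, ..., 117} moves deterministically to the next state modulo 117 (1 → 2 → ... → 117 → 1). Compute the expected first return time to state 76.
E[T_76 | X_0 = 76] = 117

The chain cycles deterministically, so starting at state 76 it returns in exactly 117 steps. Equivalently, the stationary distribution is uniform π_j = 1/117 for every state j, so by Kac's formula E[T_76] = 1/π_76 = 117.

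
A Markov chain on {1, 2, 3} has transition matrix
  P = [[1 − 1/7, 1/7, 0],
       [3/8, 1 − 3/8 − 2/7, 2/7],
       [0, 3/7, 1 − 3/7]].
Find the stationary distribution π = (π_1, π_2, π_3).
π = (63/103, 24/103, 16/103)

This is a birth-death chain on three states, which satisfies detailed balance: π_1 · P_{12} = π_2 · P_{21} and π_2 · P_{23} = π_3 · P_{32}.
From π_1 · 1/7 = π_2 · 3/8: π_2/π_1 = (1/7)/(3/8) = 8/21.
From π_2 · 2/7 = π_3 · 3/7: π_3/π_2 = (2/7)/(3/7) = 2/3.
Take π_1 proportional to 1; then unnormalized π = (1, 8/21, 16/63). Normalize by dividing by the sum 103/63:
  π = (63/103, 24/103, 16/103).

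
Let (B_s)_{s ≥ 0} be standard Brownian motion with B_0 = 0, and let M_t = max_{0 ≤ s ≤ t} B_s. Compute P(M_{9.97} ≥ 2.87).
P(M_{9.97} ≥ 2.87) = 2·P(B_{9.97} ≥ 2.87) = 2(1 − Φ(2.87/√9.97)) ≈ 0.3634

By the reflection principle for Brownian motion, P(M_t ≥ a) = 2 · P(B_t ≥ a) for a ≥ 0. Since B_t ~ N(0, t), P(B_t ≥ 2.87) = 1 − Φ(2.87/√t) = 1 − Φ(2.87/√9.97) = 1 − Φ(0.9089). So
  P(M_{9.97} ≥ 2.87) = 2(1 − Φ(0.9089)) ≈ 0.3634.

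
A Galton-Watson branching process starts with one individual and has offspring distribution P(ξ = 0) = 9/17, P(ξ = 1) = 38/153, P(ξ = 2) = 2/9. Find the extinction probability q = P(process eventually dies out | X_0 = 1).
q = 1

Mean offspring μ = 0·9/17 + 1·38/153 + 2·2/9 = 106/153 ≤ 1. For μ ≤ 1 with offspring not concentrated at 1, the Galton-Watson process goes extinct almost surely, so q = 1.
(Algebraic check: The pgf is f(s) = 9/17 + 38/153·s + 2/9·s². The extinction probability q is the smallest fixed point of f in [0, 1]. Setting s = f(s):
  2/9·s² + (38/153 − 1)·s + 9/17 = 0
  2/9·s² − (9/17 + 2/9)·s + 9/17 = 0
which factors as (s − 1)·(2/9·s − 9/17) = 0, giving roots s = 1 and s = (9/17)/(2/9) = 81/34. Since 81/34 ≥ 1, the smallest root in [0, 1] is s = 1.)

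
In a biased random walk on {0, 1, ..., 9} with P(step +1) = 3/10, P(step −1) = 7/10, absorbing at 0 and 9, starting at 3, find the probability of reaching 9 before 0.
P(hit 9 before 0) = (1 − (7/3)^3) / (1 − (7/3)^9) = 729/127639

Let u_k denote P(reach 9 before 0 | start at k). Boundary: u_0 = 0, u_9 = 1. Recurrence: u_k = 3/10·u_{k+1} + 7/10·u_{k-1} for 1 ≤ k ≤ 8. Try u_k = A + B·r^k with r = q/p = (7/10)/(3/10) = 7/3. Substitution satisfies the recurrence; boundary conditions give:
  u_k = (1 − r^k) / (1 − r^N) = (1 − (7/3)^3) / (1 − (7/3)^9) = 729/127639.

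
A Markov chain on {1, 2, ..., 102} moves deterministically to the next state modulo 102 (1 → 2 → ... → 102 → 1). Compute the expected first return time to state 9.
E[T_9 | X_0 = 9] = 102

The chain cycles deterministically, so starting at state 9 it returns in exactly 102 steps. Equivalently, the stationary distribution is uniform π_j = 1/102 for every state j, so by Kac's formula E[T_9] = 1/π_9 = 102.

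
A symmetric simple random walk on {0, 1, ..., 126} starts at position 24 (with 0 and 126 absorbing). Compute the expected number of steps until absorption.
E[τ | X_0 = 24] = 2448

Let v_k = E[τ | X_0 = k]. Boundary: v_0 = v_126 = 0. Recurrence: v_k = 1 + (v_{k-1} + v_{k+1})/2 for 1 ≤ k ≤ 125. The particular solution to v_k − (v_{k-1} + v_{k+1})/2 = 1 is v_k = −k^2. Adding homogeneous solution A + B k and matching boundaries gives v_k = k (126 − k). Substituting k = 24: v_24 = 24 · 102 = 2448.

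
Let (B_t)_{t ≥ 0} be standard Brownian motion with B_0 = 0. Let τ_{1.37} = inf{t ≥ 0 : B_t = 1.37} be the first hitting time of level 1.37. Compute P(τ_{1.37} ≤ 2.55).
P(τ_{1.37} ≤ 2.55) = 2(1 − Φ(1.37/√2.55)) = 2(1 − Φ(0.8579)) ≈ 0.3909

By the reflection principle for standard BM, P(τ_b ≤ t) = 2 · P(B_t ≥ b). Since B_t ~ N(0, t), P(B_t ≥ 1.37) = 1 − Φ(1.37/√t) = 1 − Φ(1.37/√2.55) = 1 − Φ(0.8579) ≈ 0.19547. Doubling: P(τ_{1.37} ≤ 2.55) ≈ 2 · 0.19547 = 0.39094 ≈ 0.3909.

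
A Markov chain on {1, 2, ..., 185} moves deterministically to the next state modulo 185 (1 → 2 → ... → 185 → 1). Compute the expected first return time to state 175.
E[T_175 | X_0 = 175] = 185

The chain cycles deterministically, so starting at state 175 it returns in exactly 185 steps. Equivalently, the stationary distribution is uniform π_j = 1/185 for every state j, so by Kac's formula E[T_175] = 1/π_175 = 185.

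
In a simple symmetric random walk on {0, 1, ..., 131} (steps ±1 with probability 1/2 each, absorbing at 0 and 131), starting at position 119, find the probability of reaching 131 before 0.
P(hit 131 before 0) = 119/131

Let u_k = P(hit 131 before 0 | start at k). Then u_0 = 0, u_131 = 1, and u_k = u_{k-1}/2 + u_{k+1}/2 for 1 ≤ k ≤ 130. This harmonic recurrence is solved by u_k = k/131, giving u_119 = 119/131.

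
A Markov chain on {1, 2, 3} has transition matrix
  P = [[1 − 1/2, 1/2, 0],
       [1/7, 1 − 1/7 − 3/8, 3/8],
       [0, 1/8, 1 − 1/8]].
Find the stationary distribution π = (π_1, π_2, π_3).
π = (1/15, 7/30, 7/10)

This is a birth-death chain on three states, which satisfies detailed balance: π_1 · P_{12} = π_2 · P_{21} and π_2 · P_{23} = π_3 · P_{32}.
From π_1 · 1/2 = π_2 · 1/7: π_2/π_1 = (1/2)/(1/7) = 7/2.
From π_2 · 3/8 = π_3 · 1/8: π_3/π_2 = (3/8)/(1/8) = 3.
Take π_1 proportional to 1; then unnormalized π = (1, 7/2, 21/2). Normalize by dividing by the sum 15:
  π = (1/15, 7/30, 7/10).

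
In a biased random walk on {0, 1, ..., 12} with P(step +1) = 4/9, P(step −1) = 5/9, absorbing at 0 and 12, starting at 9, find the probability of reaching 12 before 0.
P(hit 12 before 0) = (1 − (5/4)^9) / (1 − (5/4)^12) = 1774144/3727269

Let u_k denote P(reach 12 before 0 | start at k). Boundary: u_0 = 0, u_12 = 1. Recurrence: u_k = 4/9·u_{k+1} + 5/9·u_{k-1} for 1 ≤ k ≤ 11. Try u_k = A + B·r^k with r = q/p = (5/9)/(4/9) = 5/4. Substitution satisfies the recurrence; boundary conditions give:
  u_k = (1 − r^k) / (1 − r^N) = (1 − (5/4)^9) / (1 − (5/4)^12) = 1774144/3727269.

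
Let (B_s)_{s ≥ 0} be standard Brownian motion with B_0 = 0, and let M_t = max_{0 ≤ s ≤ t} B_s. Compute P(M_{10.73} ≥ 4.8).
P(M_{10.73} ≥ 4.8) = 2·P(B_{10.73} ≥ 4.8) = 2(1 − Φ(4.8/√10.73)) ≈ 0.1428

By the reflection principle for Brownian motion, P(M_t ≥ a) = 2 · P(B_t ≥ a) for a ≥ 0. Since B_t ~ N(0, t), P(B_t ≥ 4.8) = 1 − Φ(4.8/√t) = 1 − Φ(4.8/√10.73) = 1 − Φ(1.4654). So
  P(M_{10.73} ≥ 4.8) = 2(1 − Φ(1.4654)) ≈ 0.1428.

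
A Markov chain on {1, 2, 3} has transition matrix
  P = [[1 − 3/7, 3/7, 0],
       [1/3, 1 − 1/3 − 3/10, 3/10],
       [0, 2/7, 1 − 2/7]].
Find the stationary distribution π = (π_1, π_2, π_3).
π = (140/509, 180/509, 189/509)

This is a birth-death chain on three states, which satisfies detailed balance: π_1 · P_{12} = π_2 · P_{21} and π_2 · P_{23} = π_3 · P_{32}.
From π_1 · 3/7 = π_2 · 1/3: π_2/π_1 = (3/7)/(1/3) = 9/7.
From π_2 · 3/10 = π_3 · 2/7: π_3/π_2 = (3/10)/(2/7) = 21/20.
Take π_1 proportional to 1; then unnormalized π = (1, 9/7, 27/20). Normalize by dividing by the sum 509/140:
  π = (140/509, 180/509, 189/509).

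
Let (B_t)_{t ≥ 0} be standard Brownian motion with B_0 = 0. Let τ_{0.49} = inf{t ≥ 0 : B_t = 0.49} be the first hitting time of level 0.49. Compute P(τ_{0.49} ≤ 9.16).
P(τ_{0.49} ≤ 9.16) = 2(1 − Φ(0.49/√9.16)) = 2(1 − Φ(0.1619)) ≈ 0.8714

By the reflection principle for standard BM, P(τ_b ≤ t) = 2 · P(B_t ≥ b). Since B_t ~ N(0, t), P(B_t ≥ 0.49) = 1 − Φ(0.49/√t) = 1 − Φ(0.49/√9.16) = 1 − Φ(0.1619) ≈ 0.43569. Doubling: P(τ_{0.49} ≤ 9.16) ≈ 2 · 0.43569 = 0.87138 ≈ 0.8714.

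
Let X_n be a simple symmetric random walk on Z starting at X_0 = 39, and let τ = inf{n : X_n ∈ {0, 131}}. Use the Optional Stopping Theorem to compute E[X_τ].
E[X_τ] = 39

X_n is a martingale and τ is a bounded-mean stopping time (indeed τ is finite a.s. with bounded expectation since the walk is in a bounded region). By the OST, E[X_τ] = E[X_0] = 39. Equivalently: E[X_τ] = 131 · P(hit 131 first) + 0 · P(hit 0 first) = 131 · (39/131) = 39.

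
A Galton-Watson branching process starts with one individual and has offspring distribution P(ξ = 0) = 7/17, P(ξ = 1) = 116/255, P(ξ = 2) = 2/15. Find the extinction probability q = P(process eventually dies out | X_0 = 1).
q = 1

Mean offspring μ = 0·7/17 + 1·116/255 + 2·2/15 = 184/255 ≤ 1. For μ ≤ 1 with offspring not concentrated at 1, the Galton-Watson process goes extinct almost surely, so q = 1.
(Algebraic check: The pgf is f(s) = 7/17 + 116/255·s + 2/15·s². The extinction probability q is the smallest fixed point of f in [0, 1]. Setting s = f(s):
  2/15·s² + (116/255 − 1)·s + 7/17 = 0
  2/15·s² − (7/17 + 2/15)·s + 7/17 = 0
which factors as (s − 1)·(2/15·s − 7/17) = 0, giving roots s = 1 and s = (7/17)/(2/15) = 105/34. Since 105/34 ≥ 1, the smallest root in [0, 1] is s = 1.)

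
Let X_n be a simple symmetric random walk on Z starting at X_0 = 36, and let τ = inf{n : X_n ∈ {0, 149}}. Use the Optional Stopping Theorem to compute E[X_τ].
E[X_τ] = 36

X_n is a martingale and τ is a bounded-mean stopping time (indeed τ is finite a.s. with bounded expectation since the walk is in a bounded region). By the OST, E[X_τ] = E[X_0] = 36. Equivalently: E[X_τ] = 149 · P(hit 149 first) + 0 · P(hit 0 first) = 149 · (36/149) = 36.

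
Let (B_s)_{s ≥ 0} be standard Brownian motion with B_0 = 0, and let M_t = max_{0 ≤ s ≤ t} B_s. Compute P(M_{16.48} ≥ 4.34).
P(M_{16.48} ≥ 4.34) = 2·P(B_{16.48} ≥ 4.34) = 2(1 − Φ(4.34/√16.48)) ≈ 0.2850

By the reflection principle for Brownian motion, P(M_t ≥ a) = 2 · P(B_t ≥ a) for a ≥ 0. Since B_t ~ N(0, t), P(B_t ≥ 4.34) = 1 − Φ(4.34/√t) = 1 − Φ(4.34/√16.48) = 1 − Φ(1.0691). So
  P(M_{16.48} ≥ 4.34) = 2(1 − Φ(1.0691)) ≈ 0.2850.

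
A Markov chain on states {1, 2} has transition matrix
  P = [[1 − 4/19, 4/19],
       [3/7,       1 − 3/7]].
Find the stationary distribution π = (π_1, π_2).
π_1 = 57/85, π_2 = 28/85

Solve πP = π with π_1 + π_2 = 1. From πP = π: π_1 · (1 − 4/19) + π_2 · 3/7 = π_1 ⇒ π_2 · 3/7 = π_1 · 4/19 ⇒ π_2/π_1 = (4/19)/(3/7) = 28/57. Together with π_1 + π_2 = 1:
  π_1 = (3/7)/(4/19 + 3/7) = (3/7)/(85/133) = 57/85,
  π_2 = (4/19)/(4/19 + 3/7) = (4/19)/(85/133) = 28/85.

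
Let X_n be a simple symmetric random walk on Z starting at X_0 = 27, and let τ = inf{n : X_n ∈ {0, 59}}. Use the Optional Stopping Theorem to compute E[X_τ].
E[X_τ] = 27

X_n is a martingale and τ is a bounded-mean stopping time (indeed τ is finite a.s. with bounded expectation since the walk is in a bounded region). By the OST, E[X_τ] = E[X_0] = 27. Equivalently: E[X_τ] = 59 · P(hit 59 first) + 0 · P(hit 0 first) = 59 · (27/59) = 27.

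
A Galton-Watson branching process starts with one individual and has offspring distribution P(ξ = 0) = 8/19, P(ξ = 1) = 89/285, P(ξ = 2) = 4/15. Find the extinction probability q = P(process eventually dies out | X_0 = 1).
q = 1

Mean offspring μ = 0·8/19 + 1·89/285 + 2·4/15 = 241/285 ≤ 1. For μ ≤ 1 with offspring not concentrated at 1, the Galton-Watson process goes extinct almost surely, so q = 1.
(Algebraic check: The pgf is f(s) = 8/19 + 89/285·s + 4/15·s². The extinction probability q is the smallest fixed point of f in [0, 1]. Setting s = f(s):
  4/15·s² + (89/285 − 1)·s + 8/19 = 0
  4/15·s² − (8/19 + 4/15)·s + 8/19 = 0
which factors as (s − 1)·(4/15·s − 8/19) = 0, giving roots s = 1 and s = (8/19)/(4/15) = 30/19. Since 30/19 ≥ 1, the smallest root in [0, 1] is s = 1.)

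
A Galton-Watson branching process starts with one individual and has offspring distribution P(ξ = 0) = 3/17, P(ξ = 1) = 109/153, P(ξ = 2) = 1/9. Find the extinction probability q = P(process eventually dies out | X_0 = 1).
q = 1

Mean offspring μ = 0·3/17 + 1·109/153 + 2·1/9 = 143/153 ≤ 1. For μ ≤ 1 with offspring not concentrated at 1, the Galton-Watson process goes extinct almost surely, so q = 1.
(Algebraic check: The pgf is f(s) = 3/17 + 109/153·s + 1/9·s². The extinction probability q is the smallest fixed point of f in [0, 1]. Setting s = f(s):
  1/9·s² + (109/153 − 1)·s + 3/17 = 0
  1/9·s² − (3/17 + 1/9)·s + 3/17 = 0
which factors as (s − 1)·(1/9·s − 3/17) = 0, giving roots s = 1 and s = (3/17)/(1/9) = 27/17. Since 27/17 ≥ 1, the smallest root in [0, 1] is s = 1.)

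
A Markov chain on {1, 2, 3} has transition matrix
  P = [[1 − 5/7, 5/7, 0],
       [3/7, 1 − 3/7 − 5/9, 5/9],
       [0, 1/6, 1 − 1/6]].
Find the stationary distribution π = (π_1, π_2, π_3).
π = (9/74, 15/74, 25/37)

This is a birth-death chain on three states, which satisfies detailed balance: π_1 · P_{12} = π_2 · P_{21} and π_2 · P_{23} = π_3 · P_{32}.
From π_1 · 5/7 = π_2 · 3/7: π_2/π_1 = (5/7)/(3/7) = 5/3.
From π_2 · 5/9 = π_3 · 1/6: π_3/π_2 = (5/9)/(1/6) = 10/3.
Take π_1 proportional to 1; then unnormalized π = (1, 5/3, 50/9). Normalize by dividing by the sum 74/9:
  π = (9/74, 15/74, 25/37).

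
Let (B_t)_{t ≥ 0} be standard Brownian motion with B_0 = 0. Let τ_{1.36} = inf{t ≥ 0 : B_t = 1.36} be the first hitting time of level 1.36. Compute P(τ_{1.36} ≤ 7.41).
P(τ_{1.36} ≤ 7.41) = 2(1 − Φ(1.36/√7.41)) = 2(1 − Φ(0.4996)) ≈ 0.6174

By the reflection principle for standard BM, P(τ_b ≤ t) = 2 · P(B_t ≥ b). Since B_t ~ N(0, t), P(B_t ≥ 1.36) = 1 − Φ(1.36/√t) = 1 − Φ(1.36/√7.41) = 1 − Φ(0.4996) ≈ 0.30868. Doubling: P(τ_{1.36} ≤ 7.41) ≈ 2 · 0.30868 = 0.61736 ≈ 0.6174.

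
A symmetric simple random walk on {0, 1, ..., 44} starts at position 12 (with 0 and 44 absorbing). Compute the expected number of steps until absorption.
E[τ | X_0 = 12] = 384

Let v_k = E[τ | X_0 = k]. Boundary: v_0 = v_44 = 0. Recurrence: v_k = 1 + (v_{k-1} + v_{k+1})/2 for 1 ≤ k ≤ 43. The particular solution to v_k − (v_{k-1} + v_{k+1})/2 = 1 is v_k = −k^2. Adding homogeneous solution A + B k and matching boundaries gives v_k = k (44 − k). Substituting k = 12: v_12 = 12 · 32 = 384.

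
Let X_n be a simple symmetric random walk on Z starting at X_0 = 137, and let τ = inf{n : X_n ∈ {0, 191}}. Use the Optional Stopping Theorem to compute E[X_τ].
E[X_τ] = 137

X_n is a martingale and τ is a bounded-mean stopping time (indeed τ is finite a.s. with bounded expectation since the walk is in a bounded region). By the OST, E[X_τ] = E[X_0] = 137. Equivalently: E[X_τ] = 191 · P(hit 191 first) + 0 · P(hit 0 first) = 191 · (137/191) = 137.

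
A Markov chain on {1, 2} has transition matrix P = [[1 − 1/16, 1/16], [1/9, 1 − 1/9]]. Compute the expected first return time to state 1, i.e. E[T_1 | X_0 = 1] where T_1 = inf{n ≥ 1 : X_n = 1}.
E[T_1 | X_0 = 1] = 1/π_1 = 25/16

For an irreducible recurrent Markov chain with stationary distribution π, E[T_i | X_0 = i] = 1/π_i (Kac's formula). Here π_1 = (1/9)/(1/16 + 1/9) = (1/9)/(25/144) = 16/25, so E[T_1 | X_0 = 1] = 1/π_1 = (1/16 + 1/9)/(1/9) = (25/144)/(1/9) = 25/16.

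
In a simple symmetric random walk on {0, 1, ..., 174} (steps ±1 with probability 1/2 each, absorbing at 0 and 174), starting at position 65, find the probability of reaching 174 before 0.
P(hit 174 before 0) = 65/174

Let u_k = P(hit 174 before 0 | start at k). Then u_0 = 0, u_174 = 1, and u_k = u_{k-1}/2 + u_{k+1}/2 for 1 ≤ k ≤ 173. This harmonic recurrence is solved by u_k = k/174, giving u_65 = 65/174.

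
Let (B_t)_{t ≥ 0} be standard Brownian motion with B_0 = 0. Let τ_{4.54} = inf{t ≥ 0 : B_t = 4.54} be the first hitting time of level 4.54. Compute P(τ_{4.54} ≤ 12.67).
P(τ_{4.54} ≤ 12.67) = 2(1 − Φ(4.54/√12.67)) = 2(1 − Φ(1.2755)) ≈ 0.2021

By the reflection principle for standard BM, P(τ_b ≤ t) = 2 · P(B_t ≥ b). Since B_t ~ N(0, t), P(B_t ≥ 4.54) = 1 − Φ(4.54/√t) = 1 − Φ(4.54/√12.67) = 1 − Φ(1.2755) ≈ 0.10107. Doubling: P(τ_{4.54} ≤ 12.67) ≈ 2 · 0.10107 = 0.20214 ≈ 0.2021.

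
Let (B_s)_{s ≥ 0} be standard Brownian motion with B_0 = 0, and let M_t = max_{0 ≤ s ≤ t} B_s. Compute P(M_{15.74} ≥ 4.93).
P(M_{15.74} ≥ 4.93) = 2·P(B_{15.74} ≥ 4.93) = 2(1 − Φ(4.93/√15.74)) ≈ 0.2140

By the reflection principle for Brownian motion, P(M_t ≥ a) = 2 · P(B_t ≥ a) for a ≥ 0. Since B_t ~ N(0, t), P(B_t ≥ 4.93) = 1 − Φ(4.93/√t) = 1 − Φ(4.93/√15.74) = 1 − Φ(1.2426). So
  P(M_{15.74} ≥ 4.93) = 2(1 − Φ(1.2426)) ≈ 0.2140.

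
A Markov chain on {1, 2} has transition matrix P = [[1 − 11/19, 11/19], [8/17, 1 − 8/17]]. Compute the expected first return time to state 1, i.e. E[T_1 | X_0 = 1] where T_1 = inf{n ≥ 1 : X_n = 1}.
E[T_1 | X_0 = 1] = 1/π_1 = 339/152

For an irreducible recurrent Markov chain with stationary distribution π, E[T_i | X_0 = i] = 1/π_i (Kac's formula). Here π_1 = (8/17)/(11/19 + 8/17) = (8/17)/(339/323) = 152/339, so E[T_1 | X_0 = 1] = 1/π_1 = (11/19 + 8/17)/(8/17) = (339/323)/(8/17) = 339/152.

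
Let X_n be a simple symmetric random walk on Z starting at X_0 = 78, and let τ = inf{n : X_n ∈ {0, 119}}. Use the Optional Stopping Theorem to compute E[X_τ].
E[X_τ] = 78

X_n is a martingale and τ is a bounded-mean stopping time (indeed τ is finite a.s. with bounded expectation since the walk is in a bounded region). By the OST, E[X_τ] = E[X_0] = 78. Equivalently: E[X_τ] = 119 · P(hit 119 first) + 0 · P(hit 0 first) = 119 · (78/119) = 78.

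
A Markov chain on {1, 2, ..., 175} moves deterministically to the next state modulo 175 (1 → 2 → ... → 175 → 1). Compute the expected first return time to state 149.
E[T_149 | X_0 = 149] = 175

The chain cycles deterministically, so starting at state 149 it returns in exactly 175 steps. Equivalently, the stationary distribution is uniform π_j = 1/175 for every state j, so by Kac's formula E[T_149] = 1/π_149 = 175.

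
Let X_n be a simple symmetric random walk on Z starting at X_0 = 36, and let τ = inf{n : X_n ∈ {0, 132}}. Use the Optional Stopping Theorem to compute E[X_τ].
E[X_τ] = 36

X_n is a martingale and τ is a bounded-mean stopping time (indeed τ is finite a.s. with bounded expectation since the walk is in a bounded region). By the OST, E[X_τ] = E[X_0] = 36. Equivalently: E[X_τ] = 132 · P(hit 132 first) + 0 · P(hit 0 first) = 132 · (36/132) = 36.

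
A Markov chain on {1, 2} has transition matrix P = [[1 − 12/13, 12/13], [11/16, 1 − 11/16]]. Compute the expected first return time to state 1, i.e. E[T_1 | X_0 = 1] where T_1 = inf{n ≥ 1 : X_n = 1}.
E[T_1 | X_0 = 1] = 1/π_1 = 335/143

For an irreducible recurrent Markov chain with stationary distribution π, E[T_i | X_0 = i] = 1/π_i (Kac's formula). Here π_1 = (11/16)/(12/13 + 11/16) = (11/16)/(335/208) = 143/335, so E[T_1 | X_0 = 1] = 1/π_1 = (12/13 + 11/16)/(11/16) = (335/208)/(11/16) = 335/143.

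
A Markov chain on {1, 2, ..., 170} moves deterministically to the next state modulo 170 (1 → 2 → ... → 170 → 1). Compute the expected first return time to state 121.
E[T_121 | X_0 = 121] = 170

The chain cycles deterministically, so starting at state 121 it returns in exactly 170 steps. Equivalently, the stationary distribution is uniform π_j = 1/170 for every state j, so by Kac's formula E[T_121] = 1/π_121 = 170.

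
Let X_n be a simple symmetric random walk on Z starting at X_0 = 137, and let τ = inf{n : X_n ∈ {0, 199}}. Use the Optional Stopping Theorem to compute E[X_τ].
E[X_τ] = 137

X_n is a martingale and τ is a bounded-mean stopping time (indeed τ is finite a.s. with bounded expectation since the walk is in a bounded region). By the OST, E[X_τ] = E[X_0] = 137. Equivalently: E[X_τ] = 199 · P(hit 199 first) + 0 · P(hit 0 first) = 199 · (137/199) = 137.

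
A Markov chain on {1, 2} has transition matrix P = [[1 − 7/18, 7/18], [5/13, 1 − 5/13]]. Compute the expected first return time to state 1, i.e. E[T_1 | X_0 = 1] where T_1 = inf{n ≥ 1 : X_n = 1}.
E[T_1 | X_0 = 1] = 1/π_1 = 181/90

For an irreducible recurrent Markov chain with stationary distribution π, E[T_i | X_0 = i] = 1/π_i (Kac's formula). Here π_1 = (5/13)/(7/18 + 5/13) = (5/13)/(181/234) = 90/181, so E[T_1 | X_0 = 1] = 1/π_1 = (7/18 + 5/13)/(5/13) = (181/234)/(5/13) = 181/90.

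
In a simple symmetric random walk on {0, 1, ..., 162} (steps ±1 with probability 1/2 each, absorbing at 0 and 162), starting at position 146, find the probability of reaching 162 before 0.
P(hit 162 before 0) = 146/162 = 73/81

Let u_k = P(hit 162 before 0 | start at k). Then u_0 = 0, u_162 = 1, and u_k = u_{k-1}/2 + u_{k+1}/2 for 1 ≤ k ≤ 161. This harmonic recurrence is solved by u_k = k/162, giving u_146 = 146/162 = 73/81.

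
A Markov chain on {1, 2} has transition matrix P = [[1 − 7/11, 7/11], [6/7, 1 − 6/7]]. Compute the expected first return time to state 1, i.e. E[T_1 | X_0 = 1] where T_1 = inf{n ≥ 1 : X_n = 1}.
E[T_1 | X_0 = 1] = 1/π_1 = 115/66

For an irreducible recurrent Markov chain with stationary distribution π, E[T_i | X_0 = i] = 1/π_i (Kac's formula). Here π_1 = (6/7)/(7/11 + 6/7) = (6/7)/(115/77) = 66/115, so E[T_1 | X_0 = 1] = 1/π_1 = (7/11 + 6/7)/(6/7) = (115/77)/(6/7) = 115/66.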